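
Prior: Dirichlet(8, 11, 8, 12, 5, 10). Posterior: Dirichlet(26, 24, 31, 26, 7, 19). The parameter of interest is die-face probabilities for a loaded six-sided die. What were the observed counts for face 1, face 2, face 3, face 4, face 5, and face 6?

For a Dirichlet(α) prior with multinomial counts c, the posterior is Dirichlet(α + c) componentwise.
Counts are posterior − prior componentwise: 26−8=18, 24−11=13, 31−8=23, 26−12=14, 7−5=2, 19−10=9.

counts (18, 13, 23, 14, 2, 9)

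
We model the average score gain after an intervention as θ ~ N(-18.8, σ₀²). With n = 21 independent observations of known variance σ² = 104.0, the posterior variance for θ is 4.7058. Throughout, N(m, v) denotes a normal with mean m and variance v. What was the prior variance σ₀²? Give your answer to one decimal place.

For the Normal–Normal model with known σ², precisions add: τ_n = τ₀ + n/σ².
So 1/σ₀² = 1/4.7058 − 21/104.0 = 0.212504 − 0.201923 = 0.010581.
Hence σ₀² = 1/0.010581 ≈ 94.5.

σ₀² = 94.5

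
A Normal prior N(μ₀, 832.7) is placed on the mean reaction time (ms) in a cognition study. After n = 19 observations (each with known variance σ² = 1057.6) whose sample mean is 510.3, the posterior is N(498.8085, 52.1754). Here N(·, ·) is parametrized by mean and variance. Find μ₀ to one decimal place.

With known observation variance, the Normal–Normal posterior has precision τ_n = τ₀ + n/σ² and mean μ_n = (τ₀μ₀ + (n/σ²)x̄)/τ_n.
Here τ₀ = 1/832.7 = 0.001201 and τ_data = 19/1057.6 = 0.017965, so τ_n = 0.019166.
Rearranging for μ₀: μ₀ = (μ_n·τ_n − τ_data·x̄)/τ₀ = (498.8085·0.019166 − 0.017965·510.3) / 0.001201 = 0.392624/0.001201 ≈ 326.9.

μ₀ = 326.9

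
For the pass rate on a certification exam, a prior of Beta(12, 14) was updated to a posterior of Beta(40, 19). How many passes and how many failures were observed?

28 passes and 5 failures

Beta is conjugate to the binomial likelihood: posterior = Beta(α+s, β+f).
So s = 40 − 12 = 28 and f = 19 − 14 = 5.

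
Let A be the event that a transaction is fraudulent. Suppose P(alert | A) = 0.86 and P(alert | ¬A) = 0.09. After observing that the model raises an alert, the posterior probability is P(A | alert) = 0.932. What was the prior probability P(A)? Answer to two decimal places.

Bayes' rule in odds form gives O(A|E) = O(A)·[P(E|A)/P(E|¬A)], hence O(A) = O(A|E)/LR.
Posterior odds = 0.932/(1−0.932) = 13.7059. LR = 0.86/0.09 = 9.5556.
Prior odds = 13.7059/9.5556 = 1.4343, so P(A) = 1.4343/(1+1.4343) ≈ 0.59.

P(A) = 0.59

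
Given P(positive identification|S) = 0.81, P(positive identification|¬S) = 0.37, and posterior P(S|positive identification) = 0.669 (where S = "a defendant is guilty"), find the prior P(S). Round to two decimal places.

In odds form, posterior odds = prior odds × likelihood ratio, so prior odds = posterior odds ÷ LR.
Posterior odds = 0.669/(1−0.669) = 2.0211. LR = 0.81/0.37 = 2.1892.
Prior odds = 2.0211/2.1892 = 0.9232, so P(S) = 0.9232/(1+0.9232) ≈ 0.48.

P(S) = 0.48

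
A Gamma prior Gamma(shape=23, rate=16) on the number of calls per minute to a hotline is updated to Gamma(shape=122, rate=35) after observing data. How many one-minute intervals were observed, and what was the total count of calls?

n = 19 one-minute intervals with total 99 calls

Gamma–Poisson conjugacy: posterior shape = α + Σxᵢ, posterior rate = β + n.
Matching: Σxᵢ = 122 − 23 = 99 and n = 35 − 16 = 19.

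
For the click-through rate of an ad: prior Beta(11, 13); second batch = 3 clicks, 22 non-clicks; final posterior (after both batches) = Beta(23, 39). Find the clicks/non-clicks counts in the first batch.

9 clicks and 4 non-clicks

Because Beta–binomial updating is additive in the counts, the combined data contributed (α_post−α_prior, β_post−β_prior) successes and failures.
Total across both batches: 23−11=12 clicks, 39−13=26 non-clicks.
Subtract the second batch: 12−3=9 clicks and 26−22=4 non-clicks.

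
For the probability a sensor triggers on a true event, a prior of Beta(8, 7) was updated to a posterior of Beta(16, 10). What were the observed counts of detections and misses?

A Beta(a, b) prior with s successes and f failures in binomial data gives a Beta(a+s, b+f) posterior.
So s = 16 − 8 = 8 and f = 10 − 7 = 3.

8 detections and 3 misses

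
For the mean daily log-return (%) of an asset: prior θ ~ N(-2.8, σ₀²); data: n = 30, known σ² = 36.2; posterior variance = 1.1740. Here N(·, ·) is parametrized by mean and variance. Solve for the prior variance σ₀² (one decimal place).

For the Normal–Normal model with known σ², precisions add: τ_n = τ₀ + n/σ².
So 1/σ₀² = 1/1.1740 − 30/36.2 = 0.851789 − 0.828729 = 0.023060.
Hence σ₀² = 1/0.023060 ≈ 43.4.

σ₀² = 43.4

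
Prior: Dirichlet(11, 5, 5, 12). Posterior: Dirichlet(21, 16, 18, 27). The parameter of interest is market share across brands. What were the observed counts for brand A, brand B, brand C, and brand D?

For a Dirichlet(α) prior with multinomial counts c, the posterior is Dirichlet(α + c) componentwise.
Counts are posterior − prior componentwise: 21−11=10, 16−5=11, 18−5=13, 27−12=15.

counts (10, 11, 13, 15)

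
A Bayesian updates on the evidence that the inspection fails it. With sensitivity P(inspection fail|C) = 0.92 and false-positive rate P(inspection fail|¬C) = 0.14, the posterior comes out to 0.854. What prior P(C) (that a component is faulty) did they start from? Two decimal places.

P(C) = 0.47

Bayes' rule in odds form gives O(C|E) = O(C)·[P(E|C)/P(E|¬C)], hence O(C) = O(C|E)/LR.
Posterior odds = 0.854/(1−0.854) = 5.8493. LR = 0.92/0.14 = 6.5714.
Prior odds = 5.8493/6.5714 = 0.8901, so P(C) = 0.8901/(1+0.8901) ≈ 0.47.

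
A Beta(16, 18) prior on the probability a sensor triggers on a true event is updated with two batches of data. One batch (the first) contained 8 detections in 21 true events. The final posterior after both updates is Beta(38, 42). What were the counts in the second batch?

Sequential conjugate updates are equivalent to a single update on the pooled data, so total successes = posterior α − prior α and total failures = posterior β − prior β.
Total across both batches: 38−16=22 detections, 42−18=24 misses.
Subtract the first batch: 22−8=14 detections and 24−13=11 misses.

14 detections and 11 misses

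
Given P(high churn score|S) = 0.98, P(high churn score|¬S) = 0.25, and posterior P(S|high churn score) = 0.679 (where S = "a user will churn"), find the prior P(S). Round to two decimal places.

P(S) = 0.35

In odds form, posterior odds = prior odds × likelihood ratio, so prior odds = posterior odds ÷ LR.
Posterior odds = 0.679/(1−0.679) = 2.1153. LR = 0.98/0.25 = 3.9200.
Prior odds = 2.1153/3.9200 = 0.5396, so P(S) = 0.5396/(1+0.5396) ≈ 0.35.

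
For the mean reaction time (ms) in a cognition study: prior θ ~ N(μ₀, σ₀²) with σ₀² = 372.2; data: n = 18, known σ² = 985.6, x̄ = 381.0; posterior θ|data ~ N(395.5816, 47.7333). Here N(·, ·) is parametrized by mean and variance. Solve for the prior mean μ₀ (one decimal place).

μ₀ = 494.7

With known observation variance, the Normal–Normal posterior has precision τ_n = τ₀ + n/σ² and mean μ_n = (τ₀μ₀ + (n/σ²)x̄)/τ_n.
Here τ₀ = 1/372.2 = 0.002687 and τ_data = 18/985.6 = 0.018263, so τ_n = 0.020950.
Rearranging for μ₀: μ₀ = (μ_n·τ_n − τ_data·x̄)/τ₀ = (395.5816·0.020950 − 0.018263·381.0) / 0.002687 = 1.329232/0.002687 ≈ 494.7.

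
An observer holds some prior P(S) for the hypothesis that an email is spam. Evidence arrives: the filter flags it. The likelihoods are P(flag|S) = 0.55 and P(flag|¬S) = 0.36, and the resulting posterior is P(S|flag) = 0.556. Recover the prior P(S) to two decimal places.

P(S) = 0.45

In odds form, posterior odds = prior odds × likelihood ratio, so prior odds = posterior odds ÷ LR.
Posterior odds = 0.556/(1−0.556) = 1.2523. LR = 0.55/0.36 = 1.5278.
Prior odds = 1.2523/1.5278 = 0.8197, so P(S) = 0.8197/(1+0.8197) ≈ 0.45.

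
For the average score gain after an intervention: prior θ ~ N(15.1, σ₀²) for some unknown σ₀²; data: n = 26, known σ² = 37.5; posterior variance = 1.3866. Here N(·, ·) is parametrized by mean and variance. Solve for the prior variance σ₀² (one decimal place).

For the Normal–Normal model with known σ², precisions add: τ_n = τ₀ + n/σ².
So 1/σ₀² = 1/1.3866 − 26/37.5 = 0.721189 − 0.693333 = 0.027856.
Hence σ₀² = 1/0.027856 ≈ 35.9.

σ₀² = 35.9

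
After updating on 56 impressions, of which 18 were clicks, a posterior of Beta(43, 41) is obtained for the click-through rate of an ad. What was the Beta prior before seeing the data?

Beta(25, 3)

A Beta(α, β) prior with s successes and f failures in binomial data gives a Beta(α+s, β+f) posterior.
So α = 43 − 18 = 25 and β = 41 − 38 = 3.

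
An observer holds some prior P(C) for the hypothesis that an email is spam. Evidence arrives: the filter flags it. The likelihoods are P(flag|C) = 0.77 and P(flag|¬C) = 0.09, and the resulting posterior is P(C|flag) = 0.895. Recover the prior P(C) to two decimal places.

In odds form, posterior odds = prior odds × likelihood ratio, so prior odds = posterior odds ÷ LR.
Posterior odds = 0.895/(1−0.895) = 8.5238. LR = 0.77/0.09 = 8.5556.
Prior odds = 8.5238/8.5556 = 0.9963, so P(C) = 0.9963/(1+0.9963) ≈ 0.50.

P(C) = 0.50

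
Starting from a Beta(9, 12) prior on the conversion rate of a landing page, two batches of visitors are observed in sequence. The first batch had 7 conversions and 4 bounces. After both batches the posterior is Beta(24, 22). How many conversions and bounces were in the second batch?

Because Beta–binomial updating is additive in the counts, the combined data contributed (α_post−α_prior, β_post−β_prior) successes and failures.
Total across both batches: 24−9=15 conversions, 22−12=10 bounces.
Subtract the first batch: 15−7=8 conversions and 10−4=6 bounces.

8 conversions and 6 bounces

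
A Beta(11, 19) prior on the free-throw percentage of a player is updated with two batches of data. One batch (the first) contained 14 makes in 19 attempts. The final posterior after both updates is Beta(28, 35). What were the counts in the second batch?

3 makes and 11 misses

Sequential conjugate updates are equivalent to a single update on the pooled data, so total successes = posterior α − prior α and total failures = posterior β − prior β.
Total across both batches: 28−11=17 makes, 35−19=16 misses.
Subtract the first batch: 17−14=3 makes and 16−5=11 misses.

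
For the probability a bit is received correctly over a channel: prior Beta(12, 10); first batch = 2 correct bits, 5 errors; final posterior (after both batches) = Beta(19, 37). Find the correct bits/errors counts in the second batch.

5 correct bits and 22 errors

Because Beta–binomial updating is additive in the counts, the combined data contributed (α_post−α_prior, β_post−β_prior) successes and failures.
Total across both batches: 19−12=7 correct bits, 37−10=27 errors.
Subtract the first batch: 7−2=5 correct bits and 27−5=22 errors.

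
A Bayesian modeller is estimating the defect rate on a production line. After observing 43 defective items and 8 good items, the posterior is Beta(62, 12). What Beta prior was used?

A Beta(a, b) prior with s successes and f failures in binomial data gives a Beta(a+s, b+f) posterior.
So a = 62 − 43 = 19 and b = 12 − 8 = 4.

Beta(19, 4)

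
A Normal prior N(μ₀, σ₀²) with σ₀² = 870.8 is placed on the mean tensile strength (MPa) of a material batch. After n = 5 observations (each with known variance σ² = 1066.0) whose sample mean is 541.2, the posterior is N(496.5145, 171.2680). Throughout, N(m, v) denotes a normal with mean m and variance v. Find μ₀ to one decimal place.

μ₀ = 314.0

The posterior mean is a precision-weighted average: μ_n = (τ₀μ₀ + τ_data·x̄)/(τ₀+τ_data), with τ₀=1/σ₀² and τ_data=n/σ².
Here τ₀ = 1/870.8 = 0.001148 and τ_data = 5/1066.0 = 0.004690, so τ_n = 0.005838.
Rearranging for μ₀: μ₀ = (μ_n·τ_n − τ_data·x̄)/τ₀ = (496.5145·0.005838 − 0.004690·541.2) / 0.001148 = 0.360424/0.001148 ≈ 314.0.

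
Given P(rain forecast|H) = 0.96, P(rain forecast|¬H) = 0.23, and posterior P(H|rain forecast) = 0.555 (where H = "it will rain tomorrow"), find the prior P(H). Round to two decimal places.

Bayes' rule in odds form gives O(H|E) = O(H)·[P(E|H)/P(E|¬H)], hence O(H) = O(H|E)/LR.
Posterior odds = 0.555/(1−0.555) = 1.2472. LR = 0.96/0.23 = 4.1739.
Prior odds = 1.2472/4.1739 = 0.2988, so P(H) = 0.2988/(1+0.2988) ≈ 0.23.

P(H) = 0.23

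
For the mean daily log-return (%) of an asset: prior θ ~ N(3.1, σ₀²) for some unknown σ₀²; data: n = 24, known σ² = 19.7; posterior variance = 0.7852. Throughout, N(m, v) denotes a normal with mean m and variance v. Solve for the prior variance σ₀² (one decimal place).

σ₀² = 18.1

For the Normal–Normal model with known σ², precisions add: τ_n = τ₀ + n/σ².
So 1/σ₀² = 1/0.7852 − 24/19.7 = 1.273561 − 1.218274 = 0.055287.
Hence σ₀² = 1/0.055287 ≈ 18.1.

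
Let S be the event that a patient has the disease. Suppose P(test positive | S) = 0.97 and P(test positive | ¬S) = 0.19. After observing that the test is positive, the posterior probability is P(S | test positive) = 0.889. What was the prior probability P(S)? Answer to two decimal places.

In odds form, posterior odds = prior odds × likelihood ratio, so prior odds = posterior odds ÷ LR.
Posterior odds = 0.889/(1−0.889) = 8.0090. LR = 0.97/0.19 = 5.1053.
Prior odds = 8.0090/5.1053 = 1.5688, so P(S) = 1.5688/(1+1.5688) ≈ 0.61.

P(S) = 0.61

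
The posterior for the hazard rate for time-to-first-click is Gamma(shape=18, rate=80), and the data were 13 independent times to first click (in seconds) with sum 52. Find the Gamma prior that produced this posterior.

For an exponential likelihood with a Gamma(α, β) prior on the rate, n observations with total T give posterior Gamma(α+n, β+T).
So α = 18 − 13 = 5 and β = 80 − 52 = 28.

Gamma(shape=5, rate=28)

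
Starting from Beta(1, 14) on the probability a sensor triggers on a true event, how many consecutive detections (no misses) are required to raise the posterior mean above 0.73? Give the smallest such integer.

k = 37

After k detections and 0 misses the posterior is Beta(1+k, 14), with mean (1+k)/(1+14+k).
Set (1+k)/(15+k) > 0.73 and solve: k > (0.73·15 − 1)/(1 − 0.73) = 36.852.
The smallest integer exceeding 36.852 is 37, and checking k=37: (38)/(52) = 0.7308 > 0.73.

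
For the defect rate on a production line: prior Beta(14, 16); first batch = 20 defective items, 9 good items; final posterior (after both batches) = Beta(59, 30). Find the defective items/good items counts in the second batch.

25 defective items and 5 good items

Sequential conjugate updates are equivalent to a single update on the pooled data, so total successes = posterior α − prior α and total failures = posterior β − prior β.
Total across both batches: 59−14=45 defective items, 30−16=14 good items.
Subtract the first batch: 45−20=25 defective items and 14−9=5 good items.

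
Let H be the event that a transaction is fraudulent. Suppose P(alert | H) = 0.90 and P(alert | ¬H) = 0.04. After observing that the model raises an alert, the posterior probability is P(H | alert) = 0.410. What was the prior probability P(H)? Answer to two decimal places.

Bayes' rule in odds form gives O(H|E) = O(H)·[P(E|H)/P(E|¬H)], hence O(H) = O(H|E)/LR.
Posterior odds = 0.410/(1−0.410) = 0.6949. LR = 0.90/0.04 = 22.5000.
Prior odds = 0.6949/22.5000 = 0.0309, so P(H) = 0.0309/(1+0.0309) ≈ 0.03.

P(H) = 0.03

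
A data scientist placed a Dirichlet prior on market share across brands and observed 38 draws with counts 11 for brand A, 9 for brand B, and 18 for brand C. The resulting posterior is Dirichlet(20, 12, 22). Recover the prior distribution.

Dirichlet(9, 3, 4)

For a Dirichlet(α) prior with multinomial counts c, the posterior is Dirichlet(α + c) componentwise.
Subtract each count from the matching posterior parameter: 20−11=9, 12−9=3, 22−18=4.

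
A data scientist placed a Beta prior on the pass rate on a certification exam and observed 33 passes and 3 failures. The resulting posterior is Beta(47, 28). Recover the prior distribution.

A Beta(a, b) prior with s successes and f failures in binomial data gives a Beta(a+s, b+f) posterior.
Subtract the data counts: 47−33=14, 28−3=25.

Beta(14, 25)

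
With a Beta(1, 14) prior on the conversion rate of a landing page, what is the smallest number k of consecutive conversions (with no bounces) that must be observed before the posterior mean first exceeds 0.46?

After k conversions and 0 bounces the posterior is Beta(1+k, 14), with mean (1+k)/(1+14+k).
Set (1+k)/(15+k) > 0.46 and solve: k > (0.46·15 − 1)/(1 − 0.46) = 10.926.
The smallest integer exceeding 10.926 is 11.

k = 11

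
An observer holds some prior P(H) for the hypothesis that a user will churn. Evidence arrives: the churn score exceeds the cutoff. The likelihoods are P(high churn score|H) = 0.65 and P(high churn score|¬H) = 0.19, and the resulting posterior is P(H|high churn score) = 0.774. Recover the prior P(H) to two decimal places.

P(H) = 0.50

Bayes' rule in odds form gives O(H|E) = O(H)·[P(E|H)/P(E|¬H)], hence O(H) = O(H|E)/LR.
Posterior odds = 0.774/(1−0.774) = 3.4248. LR = 0.65/0.19 = 3.4211.
Prior odds = 3.4248/3.4211 = 1.0011, so P(H) = 1.0011/(1+1.0011) ≈ 0.50.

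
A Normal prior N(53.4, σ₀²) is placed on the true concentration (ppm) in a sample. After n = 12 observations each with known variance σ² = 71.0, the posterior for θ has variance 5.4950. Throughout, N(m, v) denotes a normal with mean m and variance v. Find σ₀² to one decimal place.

For the Normal–Normal model with known σ², precisions add: τ_n = τ₀ + n/σ².
So 1/σ₀² = 1/5.4950 − 12/71.0 = 0.181984 − 0.169014 = 0.012970.
Hence σ₀² = 1/0.012970 ≈ 77.1.

σ₀² = 77.1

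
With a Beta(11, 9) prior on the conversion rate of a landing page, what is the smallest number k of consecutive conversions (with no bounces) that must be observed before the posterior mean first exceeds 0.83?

k = 33

After k conversions and 0 bounces the posterior is Beta(11+k, 9), with mean (11+k)/(11+9+k).
Set (11+k)/(20+k) > 0.83 and solve: k > (0.83·20 − 11)/(1 − 0.83) = 32.941.
The smallest integer exceeding 32.941 is 33, and checking k=33: (44)/(53) = 0.8302 > 0.83.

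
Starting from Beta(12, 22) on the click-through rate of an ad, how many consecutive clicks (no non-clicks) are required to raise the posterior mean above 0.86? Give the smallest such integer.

k = 124

After k clicks and 0 non-clicks the posterior is Beta(12+k, 22), with mean (12+k)/(12+22+k).
Set (12+k)/(34+k) > 0.86 and solve: k > (0.86·34 − 12)/(1 − 0.86) = 123.143.
The smallest integer exceeding 123.143 is 124.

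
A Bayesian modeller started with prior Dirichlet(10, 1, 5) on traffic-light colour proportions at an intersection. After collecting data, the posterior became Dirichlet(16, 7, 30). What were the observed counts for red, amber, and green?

counts (6, 6, 25)

For a Dirichlet(α) prior with multinomial counts c, the posterior is Dirichlet(α + c) componentwise.
Counts are posterior − prior componentwise: 16−10=6, 7−1=6, 30−5=25.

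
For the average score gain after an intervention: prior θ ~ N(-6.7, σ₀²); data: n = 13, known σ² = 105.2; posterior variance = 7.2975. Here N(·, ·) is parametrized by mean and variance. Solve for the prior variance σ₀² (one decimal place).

σ₀² = 74.3

Posterior precision equals prior precision plus data precision: 1/σ_n² = 1/σ₀² + n/σ².
So 1/σ₀² = 1/7.2975 − 13/105.2 = 0.137033 − 0.123574 = 0.013459.
Hence σ₀² = 1/0.013459 ≈ 74.3.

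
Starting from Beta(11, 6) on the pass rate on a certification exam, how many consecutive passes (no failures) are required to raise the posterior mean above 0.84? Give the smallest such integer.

k = 21

After k passes and 0 failures the posterior is Beta(11+k, 6), with mean (11+k)/(11+6+k).
Set (11+k)/(17+k) > 0.84 and solve: k > (0.84·17 − 11)/(1 − 0.84) = 20.500.
The smallest integer exceeding 20.500 is 21, and checking k=21: (32)/(38) = 0.8421 > 0.84.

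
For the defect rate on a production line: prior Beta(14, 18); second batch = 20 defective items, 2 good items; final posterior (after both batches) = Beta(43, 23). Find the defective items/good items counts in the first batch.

Because Beta–binomial updating is additive in the counts, the combined data contributed (α_post−α_prior, β_post−β_prior) successes and failures.
Total across both batches: 43−14=29 defective items, 23−18=5 good items.
Subtract the second batch: 29−20=9 defective items and 5−2=3 good items.

9 defective items and 3 good items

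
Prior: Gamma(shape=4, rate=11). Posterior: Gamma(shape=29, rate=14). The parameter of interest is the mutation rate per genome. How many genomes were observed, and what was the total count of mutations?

n = 3 genomes with total 25 mutations

Gamma–Poisson conjugacy: posterior shape = α + Σxᵢ, posterior rate = β + n.
Matching: Σxᵢ = 29 − 4 = 25 and n = 14 − 11 = 3.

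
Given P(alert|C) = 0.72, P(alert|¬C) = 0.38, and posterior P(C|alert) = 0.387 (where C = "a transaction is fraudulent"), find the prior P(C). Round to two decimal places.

In odds form, posterior odds = prior odds × likelihood ratio, so prior odds = posterior odds ÷ LR.
Posterior odds = 0.387/(1−0.387) = 0.6313. LR = 0.72/0.38 = 1.8947.
Prior odds = 0.6313/1.8947 = 0.3332, so P(C) = 0.3332/(1+0.3332) ≈ 0.25.

P(C) = 0.25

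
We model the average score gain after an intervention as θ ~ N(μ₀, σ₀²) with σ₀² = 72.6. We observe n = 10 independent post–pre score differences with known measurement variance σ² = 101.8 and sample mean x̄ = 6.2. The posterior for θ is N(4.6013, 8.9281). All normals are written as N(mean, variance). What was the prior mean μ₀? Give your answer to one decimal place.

The posterior mean is a precision-weighted average: μ_n = (τ₀μ₀ + τ_data·x̄)/(τ₀+τ_data), with τ₀=1/σ₀² and τ_data=n/σ².
Here τ₀ = 1/72.6 = 0.013774 and τ_data = 10/101.8 = 0.098232, so τ_n = 0.112006.
Rearranging for μ₀: μ₀ = (μ_n·τ_n − τ_data·x̄)/τ₀ = (4.6013·0.112006 − 0.098232·6.2) / 0.013774 = -0.093665/0.013774 ≈ -6.8.

μ₀ = -6.8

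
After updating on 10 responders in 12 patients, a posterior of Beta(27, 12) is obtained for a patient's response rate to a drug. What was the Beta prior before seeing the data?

A Beta(α, β) prior with s successes and f failures in binomial data gives a Beta(α+s, β+f) posterior.
So α = 27 − 10 = 17 and β = 12 − 2 = 10.

Beta(17, 10)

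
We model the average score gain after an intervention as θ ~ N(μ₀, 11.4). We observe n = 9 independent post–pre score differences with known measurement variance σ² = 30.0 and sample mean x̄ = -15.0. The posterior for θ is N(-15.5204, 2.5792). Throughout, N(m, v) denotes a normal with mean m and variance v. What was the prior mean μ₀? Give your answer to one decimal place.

With known observation variance, the Normal–Normal posterior has precision τ_n = τ₀ + n/σ² and mean μ_n = (τ₀μ₀ + (n/σ²)x̄)/τ_n.
Here τ₀ = 1/11.4 = 0.087719 and τ_data = 9/30.0 = 0.300000, so τ_n = 0.387719.
Rearranging for μ₀: μ₀ = (μ_n·τ_n − τ_data·x̄)/τ₀ = (-15.5204·0.387719 − 0.300000·-15.0) / 0.087719 = -1.517554/0.087719 ≈ -17.3.

μ₀ = -17.3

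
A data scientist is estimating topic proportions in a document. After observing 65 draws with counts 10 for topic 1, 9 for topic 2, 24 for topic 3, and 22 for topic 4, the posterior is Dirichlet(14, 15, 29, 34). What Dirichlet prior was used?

Dirichlet(4, 6, 5, 12)

For a Dirichlet(α) prior with multinomial counts c, the posterior is Dirichlet(α + c) componentwise.
Subtract each count from the matching posterior parameter: 14−10=4, 15−9=6, 29−24=5, 34−22=12.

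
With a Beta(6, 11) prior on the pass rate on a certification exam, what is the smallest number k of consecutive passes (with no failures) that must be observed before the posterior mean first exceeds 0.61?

k = 12

After k passes and 0 failures the posterior is Beta(6+k, 11), with mean (6+k)/(6+11+k).
Set (6+k)/(17+k) > 0.61 and solve: k > (0.61·17 − 6)/(1 − 0.61) = 11.205.
The smallest integer exceeding 11.205 is 12.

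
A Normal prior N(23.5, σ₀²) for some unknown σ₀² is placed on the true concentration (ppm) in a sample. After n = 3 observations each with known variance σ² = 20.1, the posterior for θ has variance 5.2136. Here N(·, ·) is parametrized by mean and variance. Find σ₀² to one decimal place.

σ₀² = 23.5

Posterior precision equals prior precision plus data precision: 1/σ_n² = 1/σ₀² + n/σ².
So 1/σ₀² = 1/5.2136 − 3/20.1 = 0.191806 − 0.149254 = 0.042552.
Hence σ₀² = 1/0.042552 ≈ 23.5.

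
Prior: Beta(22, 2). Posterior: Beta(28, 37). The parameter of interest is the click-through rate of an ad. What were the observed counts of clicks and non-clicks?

A Beta(a, b) prior with s successes and f failures in binomial data gives a Beta(a+s, b+f) posterior.
So s = 28 − 22 = 6 and f = 37 − 2 = 35.

6 clicks and 35 non-clicks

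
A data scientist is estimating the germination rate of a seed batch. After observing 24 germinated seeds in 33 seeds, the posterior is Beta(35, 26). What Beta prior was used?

Beta(11, 17)

A Beta(α, β) prior with s successes and f failures in binomial data gives a Beta(α+s, β+f) posterior.
So α = 35 − 24 = 11 and β = 26 − 9 = 17.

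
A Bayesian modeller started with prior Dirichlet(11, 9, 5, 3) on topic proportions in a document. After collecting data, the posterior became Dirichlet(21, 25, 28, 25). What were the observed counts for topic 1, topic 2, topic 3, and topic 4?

For a Dirichlet(α) prior with multinomial counts c, the posterior is Dirichlet(α + c) componentwise.
Counts are posterior − prior componentwise: 21−11=10, 25−9=16, 28−5=23, 25−3=22.

counts (10, 16, 23, 22)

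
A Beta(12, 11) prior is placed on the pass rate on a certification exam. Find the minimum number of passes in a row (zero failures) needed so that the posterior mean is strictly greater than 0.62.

k = 6

After k passes and 0 failures the posterior is Beta(12+k, 11), with mean (12+k)/(12+11+k).
Set (12+k)/(23+k) > 0.62 and solve: k > (0.62·23 − 12)/(1 − 0.62) = 5.947.
The smallest integer exceeding 5.947 is 6.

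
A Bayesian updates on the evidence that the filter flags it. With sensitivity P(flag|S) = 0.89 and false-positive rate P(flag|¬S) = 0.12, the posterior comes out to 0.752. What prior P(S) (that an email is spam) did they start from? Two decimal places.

P(S) = 0.29

Bayes' rule in odds form gives O(S|E) = O(S)·[P(E|S)/P(E|¬S)], hence O(S) = O(S|E)/LR.
Posterior odds = 0.752/(1−0.752) = 3.0323. LR = 0.89/0.12 = 7.4167.
Prior odds = 3.0323/7.4167 = 0.4088, so P(S) = 0.4088/(1+0.4088) ≈ 0.29.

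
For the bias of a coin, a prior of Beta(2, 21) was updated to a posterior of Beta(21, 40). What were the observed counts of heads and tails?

A Beta(a, b) prior with s successes and f failures in binomial data gives a Beta(a+s, b+f) posterior.
Match parameters: s=21−2=19, f=40−21=19.

19 heads and 19 tails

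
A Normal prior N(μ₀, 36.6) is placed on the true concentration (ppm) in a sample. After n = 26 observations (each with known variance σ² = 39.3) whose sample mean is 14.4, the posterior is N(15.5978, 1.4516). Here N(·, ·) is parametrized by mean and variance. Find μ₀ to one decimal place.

With known observation variance, the Normal–Normal posterior has precision τ_n = τ₀ + n/σ² and mean μ_n = (τ₀μ₀ + (n/σ²)x̄)/τ_n.
Here τ₀ = 1/36.6 = 0.027322 and τ_data = 26/39.3 = 0.661578, so τ_n = 0.688900.
Rearranging for μ₀: μ₀ = (μ_n·τ_n − τ_data·x̄)/τ₀ = (15.5978·0.688900 − 0.661578·14.4) / 0.027322 = 1.218601/0.027322 ≈ 44.6.

μ₀ = 44.6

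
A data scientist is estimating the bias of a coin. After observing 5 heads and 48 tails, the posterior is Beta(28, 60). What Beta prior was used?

A Beta(a, b) prior with s successes and f failures in binomial data gives a Beta(a+s, b+f) posterior.
Subtract the data counts: 28−5=23, 60−48=12.

Beta(23, 12)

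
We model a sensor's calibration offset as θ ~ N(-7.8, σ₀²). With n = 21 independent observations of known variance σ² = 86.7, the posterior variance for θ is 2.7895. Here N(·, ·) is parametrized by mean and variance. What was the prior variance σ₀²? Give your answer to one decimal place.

Posterior precision equals prior precision plus data precision: 1/σ_n² = 1/σ₀² + n/σ².
So 1/σ₀² = 1/2.7895 − 21/86.7 = 0.358487 − 0.242215 = 0.116272.
Hence σ₀² = 1/0.116272 ≈ 8.6.

σ₀² = 8.6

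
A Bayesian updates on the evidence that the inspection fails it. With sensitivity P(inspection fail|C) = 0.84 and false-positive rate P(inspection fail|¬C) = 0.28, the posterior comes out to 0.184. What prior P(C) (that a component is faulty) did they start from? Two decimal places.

Bayes' rule in odds form gives O(C|E) = O(C)·[P(E|C)/P(E|¬C)], hence O(C) = O(C|E)/LR.
Posterior odds = 0.184/(1−0.184) = 0.2255. LR = 0.84/0.28 = 3.0000.
Prior odds = 0.2255/3.0000 = 0.0752, so P(C) = 0.0752/(1+0.0752) ≈ 0.07.

P(C) = 0.07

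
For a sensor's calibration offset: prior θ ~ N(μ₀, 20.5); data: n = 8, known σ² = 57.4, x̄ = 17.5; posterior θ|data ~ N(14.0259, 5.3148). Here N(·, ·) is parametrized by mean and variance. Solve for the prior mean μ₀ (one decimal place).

μ₀ = 4.1

With known observation variance, the Normal–Normal posterior has precision τ_n = τ₀ + n/σ² and mean μ_n = (τ₀μ₀ + (n/σ²)x̄)/τ_n.
Here τ₀ = 1/20.5 = 0.048780 and τ_data = 8/57.4 = 0.139373, so τ_n = 0.188153.
Rearranging for μ₀: μ₀ = (μ_n·τ_n − τ_data·x̄)/τ₀ = (14.0259·0.188153 − 0.139373·17.5) / 0.048780 = 0.199988/0.048780 ≈ 4.1.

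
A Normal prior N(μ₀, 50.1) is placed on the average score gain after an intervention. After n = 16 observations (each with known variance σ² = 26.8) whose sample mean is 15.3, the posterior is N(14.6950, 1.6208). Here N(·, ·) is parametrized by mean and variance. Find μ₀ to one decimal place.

μ₀ = -3.4

With known observation variance, the Normal–Normal posterior has precision τ_n = τ₀ + n/σ² and mean μ_n = (τ₀μ₀ + (n/σ²)x̄)/τ_n.
Here τ₀ = 1/50.1 = 0.019960 and τ_data = 16/26.8 = 0.597015, so τ_n = 0.616975.
Rearranging for μ₀: μ₀ = (μ_n·τ_n − τ_data·x̄)/τ₀ = (14.6950·0.616975 − 0.597015·15.3) / 0.019960 = -0.067882/0.019960 ≈ -3.4.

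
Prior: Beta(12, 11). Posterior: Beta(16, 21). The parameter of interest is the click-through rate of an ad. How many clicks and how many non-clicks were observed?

Beta is conjugate to the binomial likelihood: posterior = Beta(α+s, β+f).
Match parameters: s=16−12=4, f=21−11=10.

4 clicks and 10 non-clicks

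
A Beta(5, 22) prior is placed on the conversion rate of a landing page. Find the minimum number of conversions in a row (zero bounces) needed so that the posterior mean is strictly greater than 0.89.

After k conversions and 0 bounces the posterior is Beta(5+k, 22), with mean (5+k)/(5+22+k).
Set (5+k)/(27+k) > 0.89 and solve: k > (0.89·27 − 5)/(1 − 0.89) = 173.000.
The smallest integer exceeding 173.000 is 174.

k = 174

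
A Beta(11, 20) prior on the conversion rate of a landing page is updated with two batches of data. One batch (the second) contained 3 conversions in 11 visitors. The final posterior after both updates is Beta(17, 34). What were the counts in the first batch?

Sequential conjugate updates are equivalent to a single update on the pooled data, so total successes = posterior α − prior α and total failures = posterior β − prior β.
Total across both batches: 17−11=6 conversions, 34−20=14 bounces.
Subtract the second batch: 6−3=3 conversions and 14−8=6 bounces.

3 conversions and 6 bounces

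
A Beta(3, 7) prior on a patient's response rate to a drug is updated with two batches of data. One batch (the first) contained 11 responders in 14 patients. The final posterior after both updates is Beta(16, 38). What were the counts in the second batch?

2 responders and 28 non-responders

Because Beta–binomial updating is additive in the counts, the combined data contributed (α_post−α_prior, β_post−β_prior) successes and failures.
Total across both batches: 16−3=13 responders, 38−7=31 non-responders.
Subtract the first batch: 13−11=2 responders and 31−3=28 non-responders.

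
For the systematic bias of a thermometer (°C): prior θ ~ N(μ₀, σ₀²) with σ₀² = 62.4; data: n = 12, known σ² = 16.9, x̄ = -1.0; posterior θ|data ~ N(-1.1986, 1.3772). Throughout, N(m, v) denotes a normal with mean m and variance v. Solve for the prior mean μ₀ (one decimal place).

μ₀ = -10.0

The posterior mean is a precision-weighted average: μ_n = (τ₀μ₀ + τ_data·x̄)/(τ₀+τ_data), with τ₀=1/σ₀² and τ_data=n/σ².
Here τ₀ = 1/62.4 = 0.016026 and τ_data = 12/16.9 = 0.710059, so τ_n = 0.726085.
Rearranging for μ₀: μ₀ = (μ_n·τ_n − τ_data·x̄)/τ₀ = (-1.1986·0.726085 − 0.710059·-1.0) / 0.016026 = -0.160226/0.016026 ≈ -10.0.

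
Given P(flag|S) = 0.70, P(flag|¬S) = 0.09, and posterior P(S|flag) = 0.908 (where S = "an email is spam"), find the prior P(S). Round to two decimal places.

Bayes' rule in odds form gives O(S|E) = O(S)·[P(E|S)/P(E|¬S)], hence O(S) = O(S|E)/LR.
Posterior odds = 0.908/(1−0.908) = 9.8696. LR = 0.70/0.09 = 7.7778.
Prior odds = 9.8696/7.7778 = 1.2689, so P(S) = 1.2689/(1+1.2689) ≈ 0.56.

P(S) = 0.56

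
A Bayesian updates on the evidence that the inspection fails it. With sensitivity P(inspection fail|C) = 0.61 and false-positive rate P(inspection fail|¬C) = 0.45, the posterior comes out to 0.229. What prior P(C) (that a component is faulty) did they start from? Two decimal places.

Bayes' rule in odds form gives O(C|E) = O(C)·[P(E|C)/P(E|¬C)], hence O(C) = O(C|E)/LR.
Posterior odds = 0.229/(1−0.229) = 0.2970. LR = 0.61/0.45 = 1.3556.
Prior odds = 0.2970/1.3556 = 0.2191, so P(C) = 0.2191/(1+0.2191) ≈ 0.18.

P(C) = 0.18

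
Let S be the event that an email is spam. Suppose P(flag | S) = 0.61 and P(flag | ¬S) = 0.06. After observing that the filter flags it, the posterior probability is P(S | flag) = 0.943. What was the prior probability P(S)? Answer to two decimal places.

P(S) = 0.62

In odds form, posterior odds = prior odds × likelihood ratio, so prior odds = posterior odds ÷ LR.
Posterior odds = 0.943/(1−0.943) = 16.5439. LR = 0.61/0.06 = 10.1667.
Prior odds = 16.5439/10.1667 = 1.6273, so P(S) = 1.6273/(1+1.6273) ≈ 0.62.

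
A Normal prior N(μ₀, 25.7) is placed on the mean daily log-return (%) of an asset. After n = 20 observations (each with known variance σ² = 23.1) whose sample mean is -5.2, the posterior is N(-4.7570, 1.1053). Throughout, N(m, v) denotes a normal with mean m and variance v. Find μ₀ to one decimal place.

μ₀ = 5.1

The posterior mean is a precision-weighted average: μ_n = (τ₀μ₀ + τ_data·x̄)/(τ₀+τ_data), with τ₀=1/σ₀² and τ_data=n/σ².
Here τ₀ = 1/25.7 = 0.038911 and τ_data = 20/23.1 = 0.865801, so τ_n = 0.904712.
Rearranging for μ₀: μ₀ = (μ_n·τ_n − τ_data·x̄)/τ₀ = (-4.7570·0.904712 − 0.865801·-5.2) / 0.038911 = 0.198450/0.038911 ≈ 5.1.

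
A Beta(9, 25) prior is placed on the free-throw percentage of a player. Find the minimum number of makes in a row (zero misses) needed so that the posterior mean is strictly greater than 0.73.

After k makes and 0 misses the posterior is Beta(9+k, 25), with mean (9+k)/(9+25+k).
Set (9+k)/(34+k) > 0.73 and solve: k > (0.73·34 − 9)/(1 − 0.73) = 58.593.
The smallest integer exceeding 58.593 is 59.

k = 59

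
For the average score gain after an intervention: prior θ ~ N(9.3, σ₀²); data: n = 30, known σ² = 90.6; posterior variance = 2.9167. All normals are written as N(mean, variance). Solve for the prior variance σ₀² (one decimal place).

σ₀² = 85.3

For the Normal–Normal model with known σ², precisions add: τ_n = τ₀ + n/σ².
So 1/σ₀² = 1/2.9167 − 30/90.6 = 0.342853 − 0.331126 = 0.011727.
Hence σ₀² = 1/0.011727 ≈ 85.3.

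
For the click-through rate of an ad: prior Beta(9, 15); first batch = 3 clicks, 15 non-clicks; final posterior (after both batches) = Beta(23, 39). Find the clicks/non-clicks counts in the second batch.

Because Beta–binomial updating is additive in the counts, the combined data contributed (α_post−α_prior, β_post−β_prior) successes and failures.
Total across both batches: 23−9=14 clicks, 39−15=24 non-clicks.
Subtract the first batch: 14−3=11 clicks and 24−15=9 non-clicks.

11 clicks and 9 non-clicks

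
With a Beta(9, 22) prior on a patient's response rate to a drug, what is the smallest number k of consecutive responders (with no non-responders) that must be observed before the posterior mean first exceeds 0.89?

After k responders and 0 non-responders the posterior is Beta(9+k, 22), with mean (9+k)/(9+22+k).
Set (9+k)/(31+k) > 0.89 and solve: k > (0.89·31 − 9)/(1 − 0.89) = 169.000.
The smallest integer exceeding 169.000 is 170.

k = 170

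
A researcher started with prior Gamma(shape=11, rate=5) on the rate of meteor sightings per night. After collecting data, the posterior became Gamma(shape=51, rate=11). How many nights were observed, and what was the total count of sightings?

n = 6 nights with total 40 sightings

A Gamma(α, β) prior (rate parametrization) on a Poisson rate with n observations summing to S gives posterior Gamma(α+S, β+n).
Matching: Σxᵢ = 51 − 11 = 40 and n = 11 − 5 = 6.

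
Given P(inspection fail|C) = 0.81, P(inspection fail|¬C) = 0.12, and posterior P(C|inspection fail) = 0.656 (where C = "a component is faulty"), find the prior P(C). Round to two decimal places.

In odds form, posterior odds = prior odds × likelihood ratio, so prior odds = posterior odds ÷ LR.
Posterior odds = 0.656/(1−0.656) = 1.9070. LR = 0.81/0.12 = 6.7500.
Prior odds = 1.9070/6.7500 = 0.2825, so P(C) = 0.2825/(1+0.2825) ≈ 0.22.

P(C) = 0.22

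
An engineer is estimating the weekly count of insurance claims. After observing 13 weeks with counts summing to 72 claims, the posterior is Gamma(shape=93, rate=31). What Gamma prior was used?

A Gamma(α, β) prior (rate parametrization) on a Poisson rate with n observations summing to S gives posterior Gamma(α+S, β+n).
So α = 93 − 72 = 21 and β = 31 − 13 = 18.

Gamma(shape=21, rate=18)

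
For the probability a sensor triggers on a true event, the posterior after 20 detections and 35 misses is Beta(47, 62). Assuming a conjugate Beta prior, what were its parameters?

Under Beta–binomial conjugacy the posterior parameters are (a+s, b+f).
Subtract the data counts: 47−20=27, 62−35=27.

Beta(27, 27)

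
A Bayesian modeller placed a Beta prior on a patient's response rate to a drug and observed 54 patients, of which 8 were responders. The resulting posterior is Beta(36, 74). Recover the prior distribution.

Beta(28, 28)

Beta is conjugate to the binomial likelihood: posterior = Beta(a+s, b+f).
Subtract the data counts: 36−8=28, 74−46=28.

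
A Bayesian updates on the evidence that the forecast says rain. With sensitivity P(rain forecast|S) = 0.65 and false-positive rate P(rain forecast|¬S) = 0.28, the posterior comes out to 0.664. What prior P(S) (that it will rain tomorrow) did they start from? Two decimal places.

P(S) = 0.46

In odds form, posterior odds = prior odds × likelihood ratio, so prior odds = posterior odds ÷ LR.
Posterior odds = 0.664/(1−0.664) = 1.9762. LR = 0.65/0.28 = 2.3214.
Prior odds = 1.9762/2.3214 = 0.8513, so P(S) = 0.8513/(1+0.8513) ≈ 0.46.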